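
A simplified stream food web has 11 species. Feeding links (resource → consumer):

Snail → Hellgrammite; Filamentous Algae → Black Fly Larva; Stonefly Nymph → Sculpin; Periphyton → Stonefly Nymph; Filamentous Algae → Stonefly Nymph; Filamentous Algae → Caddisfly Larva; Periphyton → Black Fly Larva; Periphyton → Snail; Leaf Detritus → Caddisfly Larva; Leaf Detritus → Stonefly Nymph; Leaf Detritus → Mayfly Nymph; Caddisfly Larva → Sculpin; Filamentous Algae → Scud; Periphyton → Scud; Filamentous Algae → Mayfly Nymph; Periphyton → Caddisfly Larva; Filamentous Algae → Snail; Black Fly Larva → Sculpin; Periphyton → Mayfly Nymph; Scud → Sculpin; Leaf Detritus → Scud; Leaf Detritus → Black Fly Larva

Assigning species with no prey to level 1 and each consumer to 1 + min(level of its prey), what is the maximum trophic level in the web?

3

Basal resources (level 1): Periphyton, Leaf Detritus, Filamentous Algae.
Following each consumer down to its lowest-level prey: Periphyton → Snail → Hellgrammite (levels 1 through 3).
All prey of Hellgrammite (Snail 2) are at level 2 or above, so Hellgrammite is at level 1 + 2 = 3.
Every consumer has at least one prey at level 2 or below, so none exceeds level 3.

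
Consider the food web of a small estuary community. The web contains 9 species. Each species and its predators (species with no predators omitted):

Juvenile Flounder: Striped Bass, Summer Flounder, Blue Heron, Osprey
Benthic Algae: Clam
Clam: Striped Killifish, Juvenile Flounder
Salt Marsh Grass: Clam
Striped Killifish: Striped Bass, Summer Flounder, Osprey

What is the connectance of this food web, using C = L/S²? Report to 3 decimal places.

C = 0.136

The web has S = 9 species and L = 11 feeding links.
C = L / S² = 11 / 81 = 0.1358 ≈ 0.136.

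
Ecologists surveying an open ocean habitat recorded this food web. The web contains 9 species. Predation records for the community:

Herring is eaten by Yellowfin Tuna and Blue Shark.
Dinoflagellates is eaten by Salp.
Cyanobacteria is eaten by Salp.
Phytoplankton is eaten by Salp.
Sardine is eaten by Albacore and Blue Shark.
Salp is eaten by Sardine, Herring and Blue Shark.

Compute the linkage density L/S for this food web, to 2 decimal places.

L/S = 1.11

There are L = 10 links among S = 9 species.
L/S = 10/9 = 1.1111 ≈ 1.11.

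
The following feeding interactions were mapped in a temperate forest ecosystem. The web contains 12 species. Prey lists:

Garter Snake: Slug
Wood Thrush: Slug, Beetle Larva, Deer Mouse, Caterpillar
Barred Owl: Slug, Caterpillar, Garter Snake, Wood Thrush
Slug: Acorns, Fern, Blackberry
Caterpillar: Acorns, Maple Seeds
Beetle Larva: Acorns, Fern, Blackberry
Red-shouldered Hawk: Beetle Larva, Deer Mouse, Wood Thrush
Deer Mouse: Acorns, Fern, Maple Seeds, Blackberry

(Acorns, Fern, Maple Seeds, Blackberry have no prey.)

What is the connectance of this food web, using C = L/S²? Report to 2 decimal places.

C = 0.17

The web has S = 12 species and L = 24 feeding links.
C = L / S² = 24 / 144 = 0.1667 ≈ 0.17.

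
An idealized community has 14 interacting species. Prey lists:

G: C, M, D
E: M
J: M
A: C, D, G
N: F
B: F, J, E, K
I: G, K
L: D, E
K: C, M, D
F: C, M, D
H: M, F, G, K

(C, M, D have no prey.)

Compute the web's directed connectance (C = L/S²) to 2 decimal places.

The web has S = 14 species and L = 27 feeding links.
C = L / S² = 27 / 196 = 0.1378 ≈ 0.14.

C = 0.14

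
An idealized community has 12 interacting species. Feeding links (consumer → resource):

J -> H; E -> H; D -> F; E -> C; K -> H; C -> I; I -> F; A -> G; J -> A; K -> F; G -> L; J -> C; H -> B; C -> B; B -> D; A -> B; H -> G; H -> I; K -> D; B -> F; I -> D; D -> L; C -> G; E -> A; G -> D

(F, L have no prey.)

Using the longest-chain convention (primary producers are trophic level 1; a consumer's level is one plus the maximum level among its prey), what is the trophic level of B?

Trophic level 3

F is a producer → level 1.
D eats F (level 1); other prey at levels: L 1 → level 2.
B eats D (level 2); other prey at levels: F 1 → level 3.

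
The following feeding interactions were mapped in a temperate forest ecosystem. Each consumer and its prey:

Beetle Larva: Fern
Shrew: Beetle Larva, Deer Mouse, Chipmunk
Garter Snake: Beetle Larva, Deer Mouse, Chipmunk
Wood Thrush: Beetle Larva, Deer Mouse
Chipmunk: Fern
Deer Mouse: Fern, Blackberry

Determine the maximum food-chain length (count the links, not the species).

One longest chain: Fern → Beetle Larva → Wood Thrush.
It has 3 species and 2 links.

2 links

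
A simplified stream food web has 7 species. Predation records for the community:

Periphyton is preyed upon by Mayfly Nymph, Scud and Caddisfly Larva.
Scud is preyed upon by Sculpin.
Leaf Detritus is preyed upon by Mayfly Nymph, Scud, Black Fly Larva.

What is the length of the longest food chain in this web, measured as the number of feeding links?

One longest chain: Leaf Detritus → Scud → Sculpin.
It has 3 species and 2 links.

2 links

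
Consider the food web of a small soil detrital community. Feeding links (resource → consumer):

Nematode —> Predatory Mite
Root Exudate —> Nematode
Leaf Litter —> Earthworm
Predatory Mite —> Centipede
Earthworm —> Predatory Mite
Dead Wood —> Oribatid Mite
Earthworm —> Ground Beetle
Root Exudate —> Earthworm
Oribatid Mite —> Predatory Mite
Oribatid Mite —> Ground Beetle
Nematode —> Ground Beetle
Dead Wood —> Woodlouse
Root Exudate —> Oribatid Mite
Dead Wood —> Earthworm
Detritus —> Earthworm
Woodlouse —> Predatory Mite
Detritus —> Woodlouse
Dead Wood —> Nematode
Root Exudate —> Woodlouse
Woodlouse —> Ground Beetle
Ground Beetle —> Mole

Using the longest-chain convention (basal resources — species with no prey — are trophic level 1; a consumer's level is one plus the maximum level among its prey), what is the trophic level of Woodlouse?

Trophic level 2

Dead Wood has no prey (basal) → level 1.
Woodlouse eats Dead Wood (level 1); other prey at levels: Root Exudate 1, Detritus 1 → level 2.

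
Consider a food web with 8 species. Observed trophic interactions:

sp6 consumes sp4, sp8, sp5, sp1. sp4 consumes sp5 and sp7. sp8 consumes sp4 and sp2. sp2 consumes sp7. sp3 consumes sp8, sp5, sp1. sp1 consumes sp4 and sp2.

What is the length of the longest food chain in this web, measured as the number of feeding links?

One longest chain: sp7 → sp4 → sp8 → sp3.
It has 4 species and 3 links.

3 links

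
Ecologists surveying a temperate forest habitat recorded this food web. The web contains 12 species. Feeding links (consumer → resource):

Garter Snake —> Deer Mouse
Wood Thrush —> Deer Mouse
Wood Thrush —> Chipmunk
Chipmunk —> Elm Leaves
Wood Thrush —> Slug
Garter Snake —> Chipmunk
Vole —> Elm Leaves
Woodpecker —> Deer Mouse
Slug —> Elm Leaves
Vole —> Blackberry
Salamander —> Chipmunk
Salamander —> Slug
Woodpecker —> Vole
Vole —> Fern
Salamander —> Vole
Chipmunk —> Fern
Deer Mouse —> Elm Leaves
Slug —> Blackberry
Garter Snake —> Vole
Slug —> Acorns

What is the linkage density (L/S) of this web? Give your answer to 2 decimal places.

There are L = 20 links among S = 12 species.
L/S = 20/12 = 1.6667 ≈ 1.67.

L/S = 1.67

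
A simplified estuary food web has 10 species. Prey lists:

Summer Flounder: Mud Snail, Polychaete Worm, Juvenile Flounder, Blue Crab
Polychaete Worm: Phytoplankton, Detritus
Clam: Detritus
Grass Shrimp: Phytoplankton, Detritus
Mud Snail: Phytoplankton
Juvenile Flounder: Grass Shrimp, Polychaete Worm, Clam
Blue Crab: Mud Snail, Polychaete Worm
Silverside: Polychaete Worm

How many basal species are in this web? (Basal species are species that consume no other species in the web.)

Basal species (no prey listed): Phytoplankton, Detritus.
Count: 2.

2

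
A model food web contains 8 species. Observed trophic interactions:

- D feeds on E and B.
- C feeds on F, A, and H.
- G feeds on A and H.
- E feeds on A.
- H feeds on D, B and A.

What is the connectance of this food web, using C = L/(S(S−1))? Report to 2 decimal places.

C = 0.20

The web has S = 8 species and L = 11 feeding links.
C = L / (S(S−1)) = 11 / 56 = 0.1964 ≈ 0.20.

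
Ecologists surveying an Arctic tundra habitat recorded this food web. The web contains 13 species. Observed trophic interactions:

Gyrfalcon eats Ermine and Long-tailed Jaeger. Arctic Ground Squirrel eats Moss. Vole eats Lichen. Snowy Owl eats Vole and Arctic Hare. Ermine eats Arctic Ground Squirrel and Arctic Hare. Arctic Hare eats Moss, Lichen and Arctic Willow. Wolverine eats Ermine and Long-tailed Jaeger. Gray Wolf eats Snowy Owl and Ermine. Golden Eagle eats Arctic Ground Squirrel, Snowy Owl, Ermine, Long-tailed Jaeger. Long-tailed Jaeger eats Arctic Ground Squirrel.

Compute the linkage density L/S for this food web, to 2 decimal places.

L/S = 1.54

There are L = 20 links among S = 13 species.
L/S = 20/13 = 1.5385 ≈ 1.54.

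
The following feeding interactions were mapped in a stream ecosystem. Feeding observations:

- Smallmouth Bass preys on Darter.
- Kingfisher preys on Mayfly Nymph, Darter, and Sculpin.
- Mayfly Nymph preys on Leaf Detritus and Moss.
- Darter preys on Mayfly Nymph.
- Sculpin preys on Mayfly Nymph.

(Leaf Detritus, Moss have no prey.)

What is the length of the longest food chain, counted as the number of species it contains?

One longest chain: Leaf Detritus → Mayfly Nymph → Darter → Smallmouth Bass.
It has 4 species and 3 links.

4 species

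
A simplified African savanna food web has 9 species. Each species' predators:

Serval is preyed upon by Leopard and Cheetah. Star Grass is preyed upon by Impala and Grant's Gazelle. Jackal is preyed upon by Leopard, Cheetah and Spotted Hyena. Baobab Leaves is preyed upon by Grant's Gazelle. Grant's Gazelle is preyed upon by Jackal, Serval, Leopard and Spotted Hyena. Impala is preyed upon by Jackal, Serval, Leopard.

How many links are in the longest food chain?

3 links

One longest chain: Star Grass → Impala → Serval → Leopard.
It has 4 species and 3 links.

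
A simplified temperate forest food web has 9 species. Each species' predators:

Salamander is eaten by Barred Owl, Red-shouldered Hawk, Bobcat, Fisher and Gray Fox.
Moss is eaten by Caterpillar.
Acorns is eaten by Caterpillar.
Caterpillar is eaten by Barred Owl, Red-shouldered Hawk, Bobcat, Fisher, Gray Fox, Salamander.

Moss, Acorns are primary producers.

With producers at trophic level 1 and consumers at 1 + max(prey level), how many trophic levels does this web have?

Producers (level 1): Moss, Acorns.
Moss → Caterpillar → Salamander → Fisher gives Fisher level 4.
No species has a prey at level 4, so no species reaches level 5.

4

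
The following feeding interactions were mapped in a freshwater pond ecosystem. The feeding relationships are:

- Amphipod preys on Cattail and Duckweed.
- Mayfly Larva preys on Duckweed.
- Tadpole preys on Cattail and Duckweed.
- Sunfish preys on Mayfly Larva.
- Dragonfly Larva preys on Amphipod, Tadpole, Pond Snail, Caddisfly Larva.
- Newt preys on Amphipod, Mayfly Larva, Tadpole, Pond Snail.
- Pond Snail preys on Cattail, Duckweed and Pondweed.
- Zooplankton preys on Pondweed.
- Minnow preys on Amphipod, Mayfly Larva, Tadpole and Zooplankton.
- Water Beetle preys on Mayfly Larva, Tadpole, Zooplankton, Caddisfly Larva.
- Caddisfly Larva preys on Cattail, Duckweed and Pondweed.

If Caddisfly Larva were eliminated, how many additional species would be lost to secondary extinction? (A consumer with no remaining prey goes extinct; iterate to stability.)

Remove Caddisfly Larva.
Every predator of it retains at least one other prey: Dragonfly Larva still has Tadpole, Pond Snail, Amphipod; Water Beetle still has Tadpole, Mayfly Larva, Zooplankton.
No consumer loses all prey, so no secondary extinctions occur.

0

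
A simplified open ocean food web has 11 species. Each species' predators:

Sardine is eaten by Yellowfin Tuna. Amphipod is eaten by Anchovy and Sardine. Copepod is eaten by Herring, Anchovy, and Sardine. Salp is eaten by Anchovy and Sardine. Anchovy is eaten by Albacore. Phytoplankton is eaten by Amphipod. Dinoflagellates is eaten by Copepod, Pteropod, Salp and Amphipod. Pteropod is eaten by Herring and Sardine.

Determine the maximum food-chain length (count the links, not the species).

3 links

One longest chain: Dinoflagellates → Copepod → Anchovy → Albacore.
It has 4 species and 3 links.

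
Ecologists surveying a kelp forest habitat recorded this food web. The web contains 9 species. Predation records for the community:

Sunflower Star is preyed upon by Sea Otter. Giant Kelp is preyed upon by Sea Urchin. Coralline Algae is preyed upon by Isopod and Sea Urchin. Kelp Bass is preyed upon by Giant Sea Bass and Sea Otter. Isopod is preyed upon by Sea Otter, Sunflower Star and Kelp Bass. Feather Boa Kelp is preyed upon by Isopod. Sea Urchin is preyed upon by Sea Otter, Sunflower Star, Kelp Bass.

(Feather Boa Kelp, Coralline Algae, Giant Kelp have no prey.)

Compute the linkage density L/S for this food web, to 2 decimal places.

L/S = 1.44

There are L = 13 links among S = 9 species.
L/S = 13/9 = 1.4444 ≈ 1.44.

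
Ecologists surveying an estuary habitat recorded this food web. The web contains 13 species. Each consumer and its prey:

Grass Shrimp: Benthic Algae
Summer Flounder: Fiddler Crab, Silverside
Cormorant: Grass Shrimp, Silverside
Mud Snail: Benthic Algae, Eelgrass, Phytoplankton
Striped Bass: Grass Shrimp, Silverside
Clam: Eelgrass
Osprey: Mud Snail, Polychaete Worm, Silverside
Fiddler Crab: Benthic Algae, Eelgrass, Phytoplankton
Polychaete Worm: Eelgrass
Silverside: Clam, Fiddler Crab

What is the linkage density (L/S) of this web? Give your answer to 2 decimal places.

L/S = 1.54

There are L = 20 links among S = 13 species.
L/S = 20/13 = 1.5385 ≈ 1.54.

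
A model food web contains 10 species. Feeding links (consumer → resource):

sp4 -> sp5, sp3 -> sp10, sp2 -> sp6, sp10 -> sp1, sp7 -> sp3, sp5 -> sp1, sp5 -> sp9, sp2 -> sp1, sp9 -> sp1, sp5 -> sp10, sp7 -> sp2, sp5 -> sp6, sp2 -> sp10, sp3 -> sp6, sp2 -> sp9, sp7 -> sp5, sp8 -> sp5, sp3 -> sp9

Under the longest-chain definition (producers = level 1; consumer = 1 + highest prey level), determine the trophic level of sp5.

Trophic level 3

sp1 is a producer → level 1.
sp9 eats sp1 → level 2.
sp5 eats sp9 (level 2); other prey at levels: sp1 1, sp6 1, sp10 2 → level 3.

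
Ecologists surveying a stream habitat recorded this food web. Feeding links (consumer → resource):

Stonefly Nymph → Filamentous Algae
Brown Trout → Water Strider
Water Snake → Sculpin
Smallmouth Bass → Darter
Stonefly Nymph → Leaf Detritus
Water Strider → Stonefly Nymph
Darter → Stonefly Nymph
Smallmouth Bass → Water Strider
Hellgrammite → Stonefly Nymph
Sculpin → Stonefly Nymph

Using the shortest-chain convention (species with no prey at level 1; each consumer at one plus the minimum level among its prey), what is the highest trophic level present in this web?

4

Basal resources (level 1): Filamentous Algae, Leaf Detritus.
Following each consumer down to its lowest-level prey: Filamentous Algae → Stonefly Nymph → Sculpin → Water Snake (levels 1 through 4).
All prey of Water Snake (Sculpin 3) are at level 3 or above, so Water Snake is at level 1 + 3 = 4.
Every consumer has at least one prey at level 3 or below, so none exceeds level 4.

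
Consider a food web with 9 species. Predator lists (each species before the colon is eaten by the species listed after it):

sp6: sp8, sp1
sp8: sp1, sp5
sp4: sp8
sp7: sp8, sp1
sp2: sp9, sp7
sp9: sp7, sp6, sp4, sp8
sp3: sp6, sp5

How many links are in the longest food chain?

4 links

One longest chain: sp2 → sp9 → sp7 → sp8 → sp1.
It has 5 species and 4 links.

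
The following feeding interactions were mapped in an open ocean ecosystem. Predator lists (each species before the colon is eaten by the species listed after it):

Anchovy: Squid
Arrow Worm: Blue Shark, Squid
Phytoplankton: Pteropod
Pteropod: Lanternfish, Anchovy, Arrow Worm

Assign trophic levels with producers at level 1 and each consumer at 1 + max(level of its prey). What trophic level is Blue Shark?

Phytoplankton is a producer → level 1.
Pteropod eats Phytoplankton → level 2.
Arrow Worm eats Pteropod → level 3.
Blue Shark eats Arrow Worm → level 4.

Trophic level 4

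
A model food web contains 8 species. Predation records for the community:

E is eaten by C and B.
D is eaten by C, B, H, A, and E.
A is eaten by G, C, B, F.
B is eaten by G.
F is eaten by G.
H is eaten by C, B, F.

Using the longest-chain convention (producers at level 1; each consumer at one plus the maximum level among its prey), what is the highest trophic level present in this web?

Producers (level 1): D.
D → A → F → G gives G level 4.
No species has a prey at level 4, so no species reaches level 5.

4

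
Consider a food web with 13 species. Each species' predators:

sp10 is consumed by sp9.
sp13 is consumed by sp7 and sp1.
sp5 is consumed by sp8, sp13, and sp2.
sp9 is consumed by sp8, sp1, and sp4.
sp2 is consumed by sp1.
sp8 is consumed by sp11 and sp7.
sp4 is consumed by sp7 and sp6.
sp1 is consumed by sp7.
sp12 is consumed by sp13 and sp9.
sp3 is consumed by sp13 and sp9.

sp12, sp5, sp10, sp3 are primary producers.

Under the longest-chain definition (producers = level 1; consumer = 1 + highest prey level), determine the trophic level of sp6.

sp12 is a producer → level 1.
sp9 eats sp12 (level 1); other prey at levels: sp10 1, sp3 1 → level 2.
sp4 eats sp9 → level 3.
sp6 eats sp4 → level 4.

Trophic level 4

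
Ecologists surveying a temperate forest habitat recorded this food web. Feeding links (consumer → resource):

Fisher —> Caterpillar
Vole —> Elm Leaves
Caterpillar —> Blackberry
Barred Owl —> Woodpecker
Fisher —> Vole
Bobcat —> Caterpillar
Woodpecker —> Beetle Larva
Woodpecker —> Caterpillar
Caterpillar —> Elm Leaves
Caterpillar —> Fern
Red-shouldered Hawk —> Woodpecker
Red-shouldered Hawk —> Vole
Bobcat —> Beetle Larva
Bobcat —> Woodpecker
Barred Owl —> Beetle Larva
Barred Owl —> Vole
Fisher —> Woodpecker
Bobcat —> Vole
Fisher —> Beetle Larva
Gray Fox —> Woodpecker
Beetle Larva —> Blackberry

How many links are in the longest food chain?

One longest chain: Blackberry → Beetle Larva → Woodpecker → Bobcat.
It has 4 species and 3 links.

3 links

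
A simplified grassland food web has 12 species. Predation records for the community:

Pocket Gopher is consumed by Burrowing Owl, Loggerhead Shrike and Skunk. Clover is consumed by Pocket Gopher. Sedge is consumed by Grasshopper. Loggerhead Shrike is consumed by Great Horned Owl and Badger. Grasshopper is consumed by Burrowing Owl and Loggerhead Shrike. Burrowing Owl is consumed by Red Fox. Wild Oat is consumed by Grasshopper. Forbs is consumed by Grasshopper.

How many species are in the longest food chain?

One longest chain: Wild Oat → Grasshopper → Loggerhead Shrike → Badger.
It has 4 species and 3 links.

4 species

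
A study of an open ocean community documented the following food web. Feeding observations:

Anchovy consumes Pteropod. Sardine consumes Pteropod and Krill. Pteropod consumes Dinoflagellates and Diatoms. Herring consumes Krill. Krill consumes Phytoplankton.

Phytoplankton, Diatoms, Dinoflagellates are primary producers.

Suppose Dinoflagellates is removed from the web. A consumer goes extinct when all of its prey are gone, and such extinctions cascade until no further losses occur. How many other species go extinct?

0

Remove Dinoflagellates.
Every predator of it retains at least one other prey: Pteropod still has Diatoms.
No consumer loses all prey, so no secondary extinctions occur.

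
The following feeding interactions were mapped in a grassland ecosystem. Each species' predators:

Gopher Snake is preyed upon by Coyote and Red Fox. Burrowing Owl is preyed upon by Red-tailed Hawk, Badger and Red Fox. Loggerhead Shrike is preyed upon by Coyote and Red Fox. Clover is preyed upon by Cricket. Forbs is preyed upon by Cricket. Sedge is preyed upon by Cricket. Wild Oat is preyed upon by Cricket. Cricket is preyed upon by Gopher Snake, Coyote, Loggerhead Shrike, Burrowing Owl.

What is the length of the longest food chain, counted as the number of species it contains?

4 species

One longest chain: Clover → Cricket → Burrowing Owl → Red-tailed Hawk.
It has 4 species and 3 links.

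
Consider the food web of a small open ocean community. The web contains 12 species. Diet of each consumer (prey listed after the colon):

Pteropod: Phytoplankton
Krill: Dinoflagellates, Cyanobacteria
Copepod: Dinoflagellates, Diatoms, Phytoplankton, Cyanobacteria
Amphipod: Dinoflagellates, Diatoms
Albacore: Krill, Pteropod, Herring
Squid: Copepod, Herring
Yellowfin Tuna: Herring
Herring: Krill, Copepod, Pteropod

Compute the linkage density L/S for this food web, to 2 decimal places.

L/S = 1.50

There are L = 18 links among S = 12 species.
L/S = 18/12 = 1.5000 ≈ 1.50.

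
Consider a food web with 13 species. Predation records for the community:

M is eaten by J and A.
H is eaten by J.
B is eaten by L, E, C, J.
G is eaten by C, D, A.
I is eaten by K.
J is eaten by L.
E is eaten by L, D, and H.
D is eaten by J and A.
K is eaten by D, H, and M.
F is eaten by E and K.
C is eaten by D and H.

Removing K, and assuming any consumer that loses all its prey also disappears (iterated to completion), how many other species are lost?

Remove K.
Round 1: M (all prey gone) → extinct.
No further losses. Total secondary extinctions: 1.

1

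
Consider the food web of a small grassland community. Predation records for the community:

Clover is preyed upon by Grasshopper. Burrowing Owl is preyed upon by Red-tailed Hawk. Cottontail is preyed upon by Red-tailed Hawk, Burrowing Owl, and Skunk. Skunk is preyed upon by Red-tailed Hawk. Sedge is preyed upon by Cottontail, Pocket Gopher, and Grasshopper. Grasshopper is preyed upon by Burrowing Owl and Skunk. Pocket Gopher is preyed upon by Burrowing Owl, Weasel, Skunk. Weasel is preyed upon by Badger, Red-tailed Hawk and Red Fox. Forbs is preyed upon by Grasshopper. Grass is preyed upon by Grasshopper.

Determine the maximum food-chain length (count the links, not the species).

One longest chain: Sedge → Pocket Gopher → Weasel → Red Fox.
It has 4 species and 3 links.

3 links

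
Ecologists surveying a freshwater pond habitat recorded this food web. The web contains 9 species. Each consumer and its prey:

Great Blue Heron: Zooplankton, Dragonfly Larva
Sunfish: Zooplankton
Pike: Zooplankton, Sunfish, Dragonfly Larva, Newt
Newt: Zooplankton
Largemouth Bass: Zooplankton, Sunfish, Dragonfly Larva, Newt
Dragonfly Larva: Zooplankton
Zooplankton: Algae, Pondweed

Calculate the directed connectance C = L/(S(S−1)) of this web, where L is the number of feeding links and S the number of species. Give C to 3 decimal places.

C = 0.208

The web has S = 9 species and L = 15 feeding links.
C = L / (S(S−1)) = 15 / 72 = 0.2083 ≈ 0.208.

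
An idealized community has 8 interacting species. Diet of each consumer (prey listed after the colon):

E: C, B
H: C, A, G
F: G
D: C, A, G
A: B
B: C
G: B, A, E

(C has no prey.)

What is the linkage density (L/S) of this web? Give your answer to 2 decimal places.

There are L = 14 links among S = 8 species.
L/S = 14/8 = 1.7500 ≈ 1.75.

L/S = 1.75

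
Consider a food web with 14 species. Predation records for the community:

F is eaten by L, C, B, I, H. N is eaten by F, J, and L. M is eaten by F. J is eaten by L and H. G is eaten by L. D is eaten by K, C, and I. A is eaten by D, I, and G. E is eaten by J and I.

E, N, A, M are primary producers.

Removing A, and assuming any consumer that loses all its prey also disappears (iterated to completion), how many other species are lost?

Remove A.
Round 1: D (all prey gone), G (all prey gone) → extinct.
Round 2: K (all prey gone) → extinct.
No further losses. Total secondary extinctions: 3.

3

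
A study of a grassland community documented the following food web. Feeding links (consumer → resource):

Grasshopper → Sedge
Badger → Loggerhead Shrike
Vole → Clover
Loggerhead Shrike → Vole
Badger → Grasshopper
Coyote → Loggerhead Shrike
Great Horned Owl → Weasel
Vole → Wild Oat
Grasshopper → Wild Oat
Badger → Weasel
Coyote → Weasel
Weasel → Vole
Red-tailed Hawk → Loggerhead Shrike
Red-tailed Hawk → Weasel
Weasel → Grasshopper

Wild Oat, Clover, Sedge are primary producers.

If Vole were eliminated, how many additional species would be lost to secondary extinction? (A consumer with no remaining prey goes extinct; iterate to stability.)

1

Remove Vole.
Round 1: Loggerhead Shrike (all prey gone) → extinct.
No further losses. Total secondary extinctions: 1.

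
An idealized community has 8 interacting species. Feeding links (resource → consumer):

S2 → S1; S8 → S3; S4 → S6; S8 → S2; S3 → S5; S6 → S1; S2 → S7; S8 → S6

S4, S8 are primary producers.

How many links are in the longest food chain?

2 links

One longest chain: S8 → S2 → S7.
It has 3 species and 2 links.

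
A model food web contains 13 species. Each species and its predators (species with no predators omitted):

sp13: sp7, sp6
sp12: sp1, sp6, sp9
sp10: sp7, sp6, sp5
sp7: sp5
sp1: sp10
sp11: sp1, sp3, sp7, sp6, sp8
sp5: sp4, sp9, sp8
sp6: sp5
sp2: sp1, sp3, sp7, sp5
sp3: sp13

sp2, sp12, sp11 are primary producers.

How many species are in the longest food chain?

6 species

One longest chain: sp2 → sp3 → sp13 → sp6 → sp5 → sp4.
It has 6 species and 5 links.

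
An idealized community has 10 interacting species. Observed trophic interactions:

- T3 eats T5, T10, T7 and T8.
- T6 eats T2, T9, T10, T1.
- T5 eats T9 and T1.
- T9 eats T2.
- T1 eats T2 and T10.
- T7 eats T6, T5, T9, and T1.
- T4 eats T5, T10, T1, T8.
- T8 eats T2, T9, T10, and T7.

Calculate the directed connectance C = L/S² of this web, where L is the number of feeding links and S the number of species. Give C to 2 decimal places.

C = 0.25

The web has S = 10 species and L = 25 feeding links.
C = L / S² = 25 / 100 = 0.2500 ≈ 0.25.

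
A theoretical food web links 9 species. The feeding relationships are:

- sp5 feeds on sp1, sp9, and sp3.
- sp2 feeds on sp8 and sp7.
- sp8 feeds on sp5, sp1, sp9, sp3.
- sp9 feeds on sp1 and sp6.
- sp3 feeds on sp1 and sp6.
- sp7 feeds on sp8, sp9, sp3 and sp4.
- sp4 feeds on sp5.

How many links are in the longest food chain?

5 links

One longest chain: sp1 → sp3 → sp5 → sp8 → sp7 → sp2.
It has 6 species and 5 links.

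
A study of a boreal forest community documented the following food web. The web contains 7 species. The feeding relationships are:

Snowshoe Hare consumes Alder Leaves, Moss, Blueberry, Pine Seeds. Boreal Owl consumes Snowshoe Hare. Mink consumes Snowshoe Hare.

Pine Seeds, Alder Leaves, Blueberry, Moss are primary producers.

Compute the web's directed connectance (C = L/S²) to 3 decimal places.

C = 0.122

The web has S = 7 species and L = 6 feeding links.
C = L / S² = 6 / 49 = 0.1224 ≈ 0.122.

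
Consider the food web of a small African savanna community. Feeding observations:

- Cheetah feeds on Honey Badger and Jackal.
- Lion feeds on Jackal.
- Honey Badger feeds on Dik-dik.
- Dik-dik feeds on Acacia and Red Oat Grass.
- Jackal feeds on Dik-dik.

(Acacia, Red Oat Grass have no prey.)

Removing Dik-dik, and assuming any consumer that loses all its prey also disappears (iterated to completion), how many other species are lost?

4

Remove Dik-dik.
Round 1: Jackal (all prey gone), Honey Badger (all prey gone) → extinct.
Round 2: Lion (all prey gone), Cheetah (all prey gone) → extinct.
No further losses. Total secondary extinctions: 4.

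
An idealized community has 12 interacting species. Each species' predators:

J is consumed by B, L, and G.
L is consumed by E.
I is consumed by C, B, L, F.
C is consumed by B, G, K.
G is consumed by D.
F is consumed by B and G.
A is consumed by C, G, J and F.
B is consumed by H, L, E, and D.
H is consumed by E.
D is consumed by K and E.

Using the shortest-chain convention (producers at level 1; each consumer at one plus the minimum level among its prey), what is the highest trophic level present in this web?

3

Producers (level 1): I, A.
Following each consumer down to its lowest-level prey: I → C → K (levels 1 through 3).
All prey of K (C 2, D 3) are at level 2 or above, so K is at level 1 + 2 = 3.
Every consumer has at least one prey at level 2 or below, so none exceeds level 3.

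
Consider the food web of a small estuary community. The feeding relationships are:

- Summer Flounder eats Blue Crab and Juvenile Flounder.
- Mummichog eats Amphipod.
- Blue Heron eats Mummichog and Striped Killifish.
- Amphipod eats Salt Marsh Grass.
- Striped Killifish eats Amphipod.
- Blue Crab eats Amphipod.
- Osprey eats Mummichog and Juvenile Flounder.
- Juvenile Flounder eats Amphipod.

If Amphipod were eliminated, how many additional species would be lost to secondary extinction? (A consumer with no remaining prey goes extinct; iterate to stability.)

Remove Amphipod.
Round 1: Striped Killifish (all prey gone), Juvenile Flounder (all prey gone), Blue Crab (all prey gone), Mummichog (all prey gone) → extinct.
Round 2: Summer Flounder (all prey gone), Blue Heron (all prey gone), Osprey (all prey gone) → extinct.
No further losses. Total secondary extinctions: 7.

7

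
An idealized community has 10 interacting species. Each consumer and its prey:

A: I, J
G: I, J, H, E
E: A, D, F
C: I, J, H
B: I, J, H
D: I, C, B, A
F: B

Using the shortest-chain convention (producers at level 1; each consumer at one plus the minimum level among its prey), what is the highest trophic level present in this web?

3

Producers (level 1): I, J, H.
Following each consumer down to its lowest-level prey: I → B → F (levels 1 through 3).
All prey of F (B 2) are at level 2 or above, so F is at level 1 + 2 = 3.
Every consumer has at least one prey at level 2 or below, so none exceeds level 3.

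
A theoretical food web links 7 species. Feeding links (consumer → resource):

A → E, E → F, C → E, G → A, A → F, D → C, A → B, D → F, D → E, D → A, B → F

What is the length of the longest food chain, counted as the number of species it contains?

4 species

One longest chain: F → B → A → G.
It has 4 species and 3 links.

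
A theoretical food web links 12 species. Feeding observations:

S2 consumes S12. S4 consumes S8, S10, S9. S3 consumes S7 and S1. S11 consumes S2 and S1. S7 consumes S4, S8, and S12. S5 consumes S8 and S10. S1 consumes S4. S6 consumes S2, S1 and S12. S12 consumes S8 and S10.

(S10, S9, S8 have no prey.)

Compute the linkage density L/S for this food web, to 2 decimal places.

L/S = 1.58

There are L = 19 links among S = 12 species.
L/S = 19/12 = 1.5833 ≈ 1.58.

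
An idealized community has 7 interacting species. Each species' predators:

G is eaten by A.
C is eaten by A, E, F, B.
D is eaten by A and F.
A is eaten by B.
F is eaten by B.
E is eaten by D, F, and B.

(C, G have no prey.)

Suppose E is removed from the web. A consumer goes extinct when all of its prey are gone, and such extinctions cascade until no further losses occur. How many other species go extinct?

1

Remove E.
Round 1: D (all prey gone) → extinct.
No further losses. Total secondary extinctions: 1.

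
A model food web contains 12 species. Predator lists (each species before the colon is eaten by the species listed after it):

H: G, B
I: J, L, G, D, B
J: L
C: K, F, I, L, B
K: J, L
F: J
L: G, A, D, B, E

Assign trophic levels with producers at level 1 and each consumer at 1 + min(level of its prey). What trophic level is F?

C is a producer → level 1.
F eats C → level 2.

Trophic level 2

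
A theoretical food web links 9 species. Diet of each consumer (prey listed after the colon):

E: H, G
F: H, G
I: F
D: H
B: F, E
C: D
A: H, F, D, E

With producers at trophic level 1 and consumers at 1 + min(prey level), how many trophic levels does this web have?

Producers (level 1): H, G.
Following each consumer down to its lowest-level prey: H → D → C (levels 1 through 3).
All prey of C (D 2) are at level 2 or above, so C is at level 1 + 2 = 3.
Every consumer has at least one prey at level 2 or below, so none exceeds level 3.

3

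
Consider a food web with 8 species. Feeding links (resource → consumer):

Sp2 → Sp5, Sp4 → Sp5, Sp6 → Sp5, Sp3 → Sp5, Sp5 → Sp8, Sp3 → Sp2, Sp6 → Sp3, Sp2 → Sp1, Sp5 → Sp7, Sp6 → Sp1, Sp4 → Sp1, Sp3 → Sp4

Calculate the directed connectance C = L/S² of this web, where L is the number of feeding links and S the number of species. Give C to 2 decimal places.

The web has S = 8 species and L = 12 feeding links.
C = L / S² = 12 / 64 = 0.1875 ≈ 0.19.

C = 0.19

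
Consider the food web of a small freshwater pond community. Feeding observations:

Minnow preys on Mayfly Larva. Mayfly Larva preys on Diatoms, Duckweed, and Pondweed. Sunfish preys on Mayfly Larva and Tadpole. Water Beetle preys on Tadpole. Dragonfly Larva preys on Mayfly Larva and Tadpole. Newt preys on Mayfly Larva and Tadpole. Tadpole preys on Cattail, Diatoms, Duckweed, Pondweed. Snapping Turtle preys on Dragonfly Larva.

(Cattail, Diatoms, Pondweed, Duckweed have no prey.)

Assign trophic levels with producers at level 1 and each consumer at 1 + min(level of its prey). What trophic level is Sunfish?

Diatoms is a producer → level 1.
Mayfly Larva eats Diatoms → level 2.
Sunfish eats Mayfly Larva → level 3.
No prey of Sunfish is below level 2, so 3 is the minimum.

Trophic level 3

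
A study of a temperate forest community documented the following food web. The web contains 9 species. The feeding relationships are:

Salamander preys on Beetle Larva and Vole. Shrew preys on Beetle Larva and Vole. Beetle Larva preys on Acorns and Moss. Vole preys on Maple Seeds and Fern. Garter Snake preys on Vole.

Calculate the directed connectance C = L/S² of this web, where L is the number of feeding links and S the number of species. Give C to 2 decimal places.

The web has S = 9 species and L = 9 feeding links.
C = L / S² = 9 / 81 = 0.1111 ≈ 0.11.

C = 0.11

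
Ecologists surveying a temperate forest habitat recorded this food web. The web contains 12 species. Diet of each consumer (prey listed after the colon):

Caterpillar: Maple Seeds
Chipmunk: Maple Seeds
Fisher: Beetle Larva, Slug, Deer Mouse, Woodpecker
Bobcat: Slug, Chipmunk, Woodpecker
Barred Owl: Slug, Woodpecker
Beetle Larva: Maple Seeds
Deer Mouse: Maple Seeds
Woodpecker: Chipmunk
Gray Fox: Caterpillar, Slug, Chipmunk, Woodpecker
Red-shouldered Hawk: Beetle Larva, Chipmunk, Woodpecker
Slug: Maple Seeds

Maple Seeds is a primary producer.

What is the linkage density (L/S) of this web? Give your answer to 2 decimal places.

L/S = 1.83

There are L = 22 links among S = 12 species.
L/S = 22/12 = 1.8333 ≈ 1.83.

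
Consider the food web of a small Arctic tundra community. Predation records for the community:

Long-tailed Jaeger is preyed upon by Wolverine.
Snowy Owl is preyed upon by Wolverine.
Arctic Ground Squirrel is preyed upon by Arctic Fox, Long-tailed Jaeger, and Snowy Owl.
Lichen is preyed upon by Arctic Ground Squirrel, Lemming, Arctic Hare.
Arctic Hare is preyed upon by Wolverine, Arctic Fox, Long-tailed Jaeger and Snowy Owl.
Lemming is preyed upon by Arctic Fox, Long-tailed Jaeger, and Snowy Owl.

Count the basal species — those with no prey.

1

Basal species (no prey listed): Lichen.
Count: 1.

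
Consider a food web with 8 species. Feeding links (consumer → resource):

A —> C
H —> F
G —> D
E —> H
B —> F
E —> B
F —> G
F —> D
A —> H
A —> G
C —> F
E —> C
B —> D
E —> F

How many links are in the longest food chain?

One longest chain: D → G → F → H → E.
It has 5 species and 4 links.

4 links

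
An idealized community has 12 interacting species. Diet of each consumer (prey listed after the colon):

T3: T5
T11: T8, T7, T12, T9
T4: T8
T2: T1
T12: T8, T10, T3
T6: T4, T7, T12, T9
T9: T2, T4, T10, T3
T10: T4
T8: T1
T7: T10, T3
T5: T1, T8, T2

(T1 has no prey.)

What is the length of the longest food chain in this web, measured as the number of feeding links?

One longest chain: T1 → T8 → T4 → T10 → T12 → T6.
It has 6 species and 5 links.

5 links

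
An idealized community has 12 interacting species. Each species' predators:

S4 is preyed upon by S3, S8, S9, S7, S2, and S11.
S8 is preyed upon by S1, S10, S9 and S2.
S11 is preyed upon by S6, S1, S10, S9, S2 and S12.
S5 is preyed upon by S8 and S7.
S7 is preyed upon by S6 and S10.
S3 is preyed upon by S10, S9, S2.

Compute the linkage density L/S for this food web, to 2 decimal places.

There are L = 23 links among S = 12 species.
L/S = 23/12 = 1.9167 ≈ 1.92.

L/S = 1.92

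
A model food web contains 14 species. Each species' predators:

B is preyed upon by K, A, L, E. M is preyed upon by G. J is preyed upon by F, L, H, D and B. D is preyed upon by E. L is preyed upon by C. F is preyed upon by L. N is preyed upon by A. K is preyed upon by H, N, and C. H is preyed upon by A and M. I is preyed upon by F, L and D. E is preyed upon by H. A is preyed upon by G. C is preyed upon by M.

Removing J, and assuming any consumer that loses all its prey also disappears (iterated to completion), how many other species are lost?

3

Remove J.
Round 1: B (all prey gone) → extinct.
Round 2: K (all prey gone) → extinct.
Round 3: N (all prey gone) → extinct.
No further losses. Total secondary extinctions: 3.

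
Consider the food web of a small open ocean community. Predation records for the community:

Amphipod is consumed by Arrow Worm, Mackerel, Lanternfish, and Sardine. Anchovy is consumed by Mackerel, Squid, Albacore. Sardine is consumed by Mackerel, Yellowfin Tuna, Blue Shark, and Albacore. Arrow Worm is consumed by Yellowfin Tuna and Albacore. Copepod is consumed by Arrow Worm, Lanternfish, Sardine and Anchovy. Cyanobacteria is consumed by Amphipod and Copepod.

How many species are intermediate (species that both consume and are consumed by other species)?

5

Intermediate species (has both prey and predators): Copepod, Amphipod, Anchovy, Arrow Worm, Sardine.
Count: 5.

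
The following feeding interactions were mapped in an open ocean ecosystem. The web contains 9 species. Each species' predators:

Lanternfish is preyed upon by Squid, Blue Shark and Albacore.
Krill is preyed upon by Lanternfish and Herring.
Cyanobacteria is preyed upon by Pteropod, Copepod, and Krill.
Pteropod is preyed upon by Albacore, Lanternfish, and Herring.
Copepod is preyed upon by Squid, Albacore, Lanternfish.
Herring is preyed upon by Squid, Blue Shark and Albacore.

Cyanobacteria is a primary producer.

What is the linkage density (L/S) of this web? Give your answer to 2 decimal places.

There are L = 17 links among S = 9 species.
L/S = 17/9 = 1.8889 ≈ 1.89.

L/S = 1.89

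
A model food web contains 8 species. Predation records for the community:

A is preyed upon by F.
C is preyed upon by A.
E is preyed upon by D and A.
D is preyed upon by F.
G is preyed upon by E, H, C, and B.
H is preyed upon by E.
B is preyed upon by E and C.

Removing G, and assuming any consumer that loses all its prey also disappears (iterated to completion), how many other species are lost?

Remove G.
Round 1: H (all prey gone), B (all prey gone) → extinct.
Round 2: C (all prey gone), E (all prey gone) → extinct.
Round 3: A (all prey gone), D (all prey gone) → extinct.
Round 4: F (all prey gone) → extinct.
No further losses. Total secondary extinctions: 7.

7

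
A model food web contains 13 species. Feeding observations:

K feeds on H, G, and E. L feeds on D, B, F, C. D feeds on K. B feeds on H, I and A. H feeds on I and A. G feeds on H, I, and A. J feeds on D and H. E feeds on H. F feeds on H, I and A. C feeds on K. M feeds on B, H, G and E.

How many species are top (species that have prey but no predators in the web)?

Top species (has prey, but nothing eats it): M, J, L.
Count: 3.

3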